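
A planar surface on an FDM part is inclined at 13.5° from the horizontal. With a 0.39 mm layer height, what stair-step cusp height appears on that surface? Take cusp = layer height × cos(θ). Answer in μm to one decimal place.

379.2 μm

h_c = t·cos θ = 0.39 × 0.9724 = 0.379236 mm (379.2 μm).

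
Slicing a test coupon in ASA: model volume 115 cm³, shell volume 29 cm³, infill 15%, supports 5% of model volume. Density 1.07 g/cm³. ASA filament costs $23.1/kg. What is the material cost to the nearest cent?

$1.18

Interior volume = 115 − 29 = 86 cm³.
Infill deposited: 0.15 × 86 → 12.9 cm³.
Support = 0.05 × 115 = 5.75 cm³.
Deposited volume: 29 + 12.9 + 5.75 → 47.65 cm³.
Mass: 47.65 × 1.07 → 50.9855 g.
Cost = 50.9855 g / 1000 × $23.1/kg = $1.18.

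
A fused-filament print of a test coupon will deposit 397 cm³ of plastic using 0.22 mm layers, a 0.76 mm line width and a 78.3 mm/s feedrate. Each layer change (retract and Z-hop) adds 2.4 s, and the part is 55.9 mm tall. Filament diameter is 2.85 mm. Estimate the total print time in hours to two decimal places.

8.59 hours

Line area = 0.22 × 0.76, so 0.1672 mm².
Path length: 397000 mm³ / 0.1672 mm² → 2374401.9 mm.
Extrusion time: 2374401.9 / 78.3 → 30324.4 s.
Number of layers: 55.9 / 0.22 → 255 (rounded up).
Non-print overhead = 255 × 2.4 = 612 s.
Total = 30324.4 + 612 = 30936.4 s = 8.59 hours.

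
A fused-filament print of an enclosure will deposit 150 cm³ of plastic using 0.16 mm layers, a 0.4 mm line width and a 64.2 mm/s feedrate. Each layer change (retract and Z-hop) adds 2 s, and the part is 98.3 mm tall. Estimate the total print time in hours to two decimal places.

10.48 hours

Extrusion cross-section = 0.16 × 0.4, so 0.064 mm².
Total extruded path = 150000/0.064 = 2343750 mm.
Extrusion time: 2343750 / 64.2 → 36507 s.
Layer count = ceil(98.3 / 0.16) = 615.
Non-print overhead = 615 × 2 = 1230 s.
Altogether 36507 + 1230 = 37737 s, i.e. 10.48 hours.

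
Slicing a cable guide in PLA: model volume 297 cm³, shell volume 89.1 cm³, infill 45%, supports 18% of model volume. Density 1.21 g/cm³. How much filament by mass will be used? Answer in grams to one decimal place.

Infill region = 297 − 89.1 = 207.9 cm³.
Deposited infill = 0.45 × 207.9 = 93.555 cm³.
Support = 0.18 × 297 = 53.46 cm³.
Total extruded = 89.1 + 93.555 + 53.46, so 236.115 cm³.
Mass = 236.115 × 1.21, so 285.69915 g.

285.7 g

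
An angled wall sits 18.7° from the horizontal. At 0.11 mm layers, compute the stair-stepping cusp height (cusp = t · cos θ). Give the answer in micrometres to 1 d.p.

h_c = t·cos θ = 0.11 × 0.9472 = 0.104192 mm (104.2 μm).

104.2 μm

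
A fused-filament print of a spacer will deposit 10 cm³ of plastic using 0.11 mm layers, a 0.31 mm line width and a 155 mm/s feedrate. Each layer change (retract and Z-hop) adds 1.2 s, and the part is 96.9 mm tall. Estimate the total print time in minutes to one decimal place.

Extrusion cross-section = 0.11 × 0.31 = 0.0341 mm².
Total extruded path = 10000/0.0341 = 293255.1 mm.
Time extruding = 293255.1 / 155, so 1892 s.
Number of layers: 96.9 / 0.11 → 881 (rounded up).
Non-print overhead = 881 × 1.2, so 1057.2 s.
Total = 1892 + 1057.2 = 2949.2 s = 49.2 minutes.

49.2 minutes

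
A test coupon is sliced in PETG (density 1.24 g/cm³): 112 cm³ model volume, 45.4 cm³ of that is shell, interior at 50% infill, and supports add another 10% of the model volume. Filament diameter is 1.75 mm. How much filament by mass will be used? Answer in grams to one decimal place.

111.5 g

Volume inside the shell = 112 − 45.4 = 66.6 cm³.
Deposited infill: 0.50 × 66.6 → 33.3 cm³.
Support = 0.10 × 112, so 11.2 cm³.
Deposited volume = 45.4 + 33.3 + 11.2 = 89.9 cm³.
Mass: 89.9 × 1.24 → 111.476 g.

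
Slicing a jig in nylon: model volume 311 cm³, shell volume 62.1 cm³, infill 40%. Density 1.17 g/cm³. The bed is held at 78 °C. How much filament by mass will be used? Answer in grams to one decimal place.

Infill region: 311 − 62.1 → 248.9 cm³.
Infill volume = 0.40 × 248.9, so 99.56 cm³.
Total extruded = 62.1 + 99.56, so 161.66 cm³.
Mass = 161.66 × 1.17, so 189.1422 g.

189.1 g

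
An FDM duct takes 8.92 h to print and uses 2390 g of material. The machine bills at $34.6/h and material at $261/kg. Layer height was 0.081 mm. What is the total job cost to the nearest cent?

$932.42

Machine-time cost = 34.6 × 8.92 = $308.632.
Material cost = 261 × 2390/1000, so $623.79.
Job cost: 308.632 + 623.79 = 932.422 ≈ $932.42.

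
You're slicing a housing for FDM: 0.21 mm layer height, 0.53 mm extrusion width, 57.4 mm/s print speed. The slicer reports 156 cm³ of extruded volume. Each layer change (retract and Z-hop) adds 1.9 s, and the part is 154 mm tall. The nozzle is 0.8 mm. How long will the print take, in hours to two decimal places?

7.17 hours

Line area: 0.21 × 0.53 → 0.1113 mm².
Path length: 156000 mm³ / 0.1113 mm² → 1401617.3 mm.
Extrusion time: 1401617.3 / 57.4 → 24418.4 s.
Layer count = ceil(154 / 0.21) = 734.
Non-print overhead = 734 × 1.9, so 1394.6 s.
Total = 24418.4 + 1394.6 = 25813 s = 7.17 hours.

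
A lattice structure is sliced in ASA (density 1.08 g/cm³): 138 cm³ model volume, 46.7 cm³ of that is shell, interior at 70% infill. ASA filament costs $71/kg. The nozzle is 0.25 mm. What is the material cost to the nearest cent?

Interior volume: 138 − 46.7 → 91.3 cm³.
Infill deposited: 0.70 × 91.3 → 63.91 cm³.
Total extruded = 46.7 + 63.91 = 110.61 cm³.
Mass = 110.61 × 1.08 = 119.4588 g.
Cost = 119.4588 g / 1000 × $71/kg = $8.48.

$8.48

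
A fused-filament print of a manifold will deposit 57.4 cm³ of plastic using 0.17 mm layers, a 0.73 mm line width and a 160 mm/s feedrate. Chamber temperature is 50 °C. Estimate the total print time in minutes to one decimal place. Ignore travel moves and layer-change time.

Line area: 0.17 × 0.73 → 0.1241 mm².
Toolpath length = 57.4 cm³ / 0.1241 mm² = 57400 / 0.1241 = 462530.2 mm.
Extrusion time = 462530.2 / 160 = 2890.8 s.
That's 2890.8 s → 48.2 minutes.

48.2 minutes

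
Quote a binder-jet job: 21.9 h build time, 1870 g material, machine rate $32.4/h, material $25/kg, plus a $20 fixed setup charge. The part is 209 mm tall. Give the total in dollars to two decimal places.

$776.31

Time charge = 32.4 × 21.9 = $709.56.
Feedstock cost = 25 × 1870/1000, so $46.75.
Adding setup: 709.56 + 46.75 + 20 → $776.31.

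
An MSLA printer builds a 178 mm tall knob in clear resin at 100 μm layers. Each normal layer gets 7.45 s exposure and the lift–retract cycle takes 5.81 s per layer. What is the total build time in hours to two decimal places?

Number of layers: 178 / 0.1 → 1780 (rounded up).
Per-layer time = 7.45 + 5.81, so 13.26 s.
Build time: 1780 × 13.26 s = 23602.8 s, i.e. 6.56 hours.

6.56 hours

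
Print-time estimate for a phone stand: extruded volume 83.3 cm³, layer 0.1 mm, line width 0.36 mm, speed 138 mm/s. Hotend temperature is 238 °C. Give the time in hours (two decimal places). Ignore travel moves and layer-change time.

Extrusion cross-section: 0.1 × 0.36 → 0.036 mm².
Path length: 83300 mm³ / 0.036 mm² → 2313888.9 mm.
Extrusion time = 2313888.9 / 138 = 16767.3 s.
Converting: 16767.3 s = 4.66 hours.

4.66 hours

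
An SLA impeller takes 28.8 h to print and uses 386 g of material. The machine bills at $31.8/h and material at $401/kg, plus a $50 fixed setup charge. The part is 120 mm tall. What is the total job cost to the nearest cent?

$1120.63

Time charge = 31.8 × 28.8 = $915.84.
Material cost = 401 × 386/1000, so $154.786.
Adding setup: 915.84 + 154.786 + 50 → 1120.626 ≈ $1120.63.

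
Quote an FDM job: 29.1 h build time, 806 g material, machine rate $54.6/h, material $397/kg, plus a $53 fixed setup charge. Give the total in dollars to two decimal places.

$1961.84

Machine cost = 54.6 × 29.1, so $1588.86.
Material charge = 397 × 806/1000, so $319.982.
Total = 1588.86 + 319.982 + 53 = 1961.842 ≈ $1961.84.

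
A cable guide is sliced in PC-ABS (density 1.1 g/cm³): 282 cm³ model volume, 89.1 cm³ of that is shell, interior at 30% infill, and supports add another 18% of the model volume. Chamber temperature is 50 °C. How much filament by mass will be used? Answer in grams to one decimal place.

Interior volume = 282 − 89.1, so 192.9 cm³.
Infill deposited: 0.30 × 192.9 → 57.87 cm³.
Support = 0.18 × 282 = 50.76 cm³.
Total extruded = 89.1 + 57.87 + 50.76 = 197.73 cm³.
Mass = 197.73 × 1.1 = 217.503 g.

217.5 g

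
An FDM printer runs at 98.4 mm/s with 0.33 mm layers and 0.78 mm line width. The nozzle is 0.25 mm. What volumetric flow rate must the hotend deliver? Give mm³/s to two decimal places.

25.33

Extrusion cross-section: 0.33 × 0.78 → 0.2574 mm².
Volumetric flow = 98.4 × 0.2574 = 25.33 mm³/s.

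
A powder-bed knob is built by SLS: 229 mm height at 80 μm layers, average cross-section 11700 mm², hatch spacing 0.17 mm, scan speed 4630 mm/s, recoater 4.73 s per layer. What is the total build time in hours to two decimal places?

15.58 hours

Layer count = ceil(229 / 0.08) = 2863.
Per-layer scan distance: 11700 / 0.17 → 68823.5 mm.
Per-layer scan time = 68823.5 / 4630 = 14.8647 s.
Time per layer = 14.8647 + 4.73, so 19.5947 s.
Total: 2863 × 19.5947 s = 56099.6261 s → 15.58 hours.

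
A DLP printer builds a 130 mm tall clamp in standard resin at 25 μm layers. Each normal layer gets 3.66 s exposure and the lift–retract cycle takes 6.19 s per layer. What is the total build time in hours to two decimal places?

14.23 hours

Number of layers: 130 / 0.025 → 5200 (rounded up).
Each layer takes = 3.66 + 6.19, so 9.85 s.
Build time: 5200 × 9.85 s = 51220 s, i.e. 14.23 hours.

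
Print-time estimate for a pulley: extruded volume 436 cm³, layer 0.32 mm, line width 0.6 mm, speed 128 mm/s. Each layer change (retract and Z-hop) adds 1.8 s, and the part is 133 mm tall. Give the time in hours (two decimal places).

5.14 hours

Line area = 0.32 × 0.6 = 0.192 mm².
Total extruded path = 436000/0.192 = 2270833.3 mm.
Extrusion time = 2270833.3 / 128, so 17740.9 s.
Number of layers: 133 / 0.32 → 416 (rounded up).
Non-print overhead = 416 × 1.8, so 748.8 s.
Total = 17740.9 + 748.8 = 18489.7 s = 5.14 hours.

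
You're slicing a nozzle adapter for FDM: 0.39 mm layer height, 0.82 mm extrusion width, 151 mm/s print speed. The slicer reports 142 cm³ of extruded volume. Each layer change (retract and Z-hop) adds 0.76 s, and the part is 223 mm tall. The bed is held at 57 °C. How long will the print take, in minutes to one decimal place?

56.3 minutes

Extrusion cross-section = 0.39 × 0.82, so 0.3198 mm².
Toolpath length = 142 cm³ / 0.3198 mm² = 142000 / 0.3198 = 444027.5 mm.
Time extruding = 444027.5 / 151, so 2940.6 s.
Layers = ⌈223/0.39⌉ = 572.
Non-print overhead = 572 × 0.76, so 434.72 s.
Total = 2940.6 + 434.72 = 3375.32 s = 56.3 minutes.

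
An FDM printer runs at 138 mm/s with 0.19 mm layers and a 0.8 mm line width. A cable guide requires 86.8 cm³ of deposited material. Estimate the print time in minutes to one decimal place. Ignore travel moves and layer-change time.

Bead cross-section = 0.19 × 0.8 = 0.152 mm².
Path length: 86800 mm³ / 0.152 mm² → 571052.6 mm.
Time extruding = 571052.6 / 138, so 4138.1 s.
In the requested units: 4138.1 s = 69.0 minutes.

69.0 minutes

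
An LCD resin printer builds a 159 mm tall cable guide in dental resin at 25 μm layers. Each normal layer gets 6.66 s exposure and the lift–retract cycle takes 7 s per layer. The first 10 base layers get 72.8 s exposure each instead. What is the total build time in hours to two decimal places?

Layers = ⌈159/0.025⌉ = 6360.
Bottom layers = 10 × (72.8 + 7), so 798 s.
Regular layers: 6350 × (6.66 + 7) → 86741 s.
Total = 798 + 86741 = 87539 s = 24.32 hours.

24.32 hours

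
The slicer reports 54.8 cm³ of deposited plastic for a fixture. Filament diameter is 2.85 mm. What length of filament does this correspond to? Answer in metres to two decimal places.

A = π r² = π × 1.425² = 6.3794 mm².
L = 54800 mm³ / 6.3794 mm² = 8590.15 mm, i.e. 8.59 m.

8.59 m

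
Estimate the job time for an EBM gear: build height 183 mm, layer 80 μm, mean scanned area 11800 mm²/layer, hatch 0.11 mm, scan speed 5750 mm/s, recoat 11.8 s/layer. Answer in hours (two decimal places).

Number of layers: 183 / 0.08 → 2288 (rounded up).
Scan path per layer: 11800 / 0.11 → 107272.7 mm.
Scan time per layer = 107272.7 / 5750, so 18.6561 s.
Time per layer = 18.6561 + 11.8, so 30.4561 s.
Build time = 2288 × 30.4561 = 69683.5568 s = 19.36 hours.

19.36 hours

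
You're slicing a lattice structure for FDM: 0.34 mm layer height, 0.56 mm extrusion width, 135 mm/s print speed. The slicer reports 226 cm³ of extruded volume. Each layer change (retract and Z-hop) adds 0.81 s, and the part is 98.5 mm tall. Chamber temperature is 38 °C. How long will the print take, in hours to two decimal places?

Line area = 0.34 × 0.56 = 0.1904 mm².
Total extruded path = 226000/0.1904 = 1186974.8 mm.
Time extruding = 1186974.8 / 135, so 8792.4 s.
Layers = ⌈98.5/0.34⌉ = 290.
Layer-change overhead: 290 × 0.81 → 234.9 s.
Altogether 8792.4 + 234.9 = 9027.3 s, i.e. 2.51 hours.

2.51 hours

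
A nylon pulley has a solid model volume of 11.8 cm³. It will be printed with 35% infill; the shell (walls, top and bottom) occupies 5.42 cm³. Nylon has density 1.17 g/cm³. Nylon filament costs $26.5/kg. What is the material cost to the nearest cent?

$0.24

Infill region: 11.8 − 5.42 → 6.38 cm³.
Infill volume = 0.35 × 6.38 = 2.233 cm³.
Deposited volume: 5.42 + 2.233 → 7.653 cm³.
Mass = 7.653 × 1.17, so 8.95401 g.
Cost = 8.95401 g / 1000 × $26.5/kg = $0.24.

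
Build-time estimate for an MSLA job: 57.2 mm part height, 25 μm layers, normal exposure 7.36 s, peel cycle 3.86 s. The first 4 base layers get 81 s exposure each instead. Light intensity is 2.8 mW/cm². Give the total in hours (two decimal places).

7.21 hours

Number of layers: 57.2 / 0.025 → 2288 (rounded up).
Bottom layers = 4 × (81 + 3.86), so 339.44 s.
Remaining layers = 2284 × (7.36 + 3.86), so 25626.48 s.
Total = 339.44 + 25626.48 = 25965.92 s = 7.21 hours.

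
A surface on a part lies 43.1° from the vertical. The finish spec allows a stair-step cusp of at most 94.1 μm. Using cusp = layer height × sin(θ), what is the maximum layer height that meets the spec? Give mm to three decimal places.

0.138 mm

Layer height = cusp / sin(43.1°) = 0.0941 / 0.6833 = 0.138 mm.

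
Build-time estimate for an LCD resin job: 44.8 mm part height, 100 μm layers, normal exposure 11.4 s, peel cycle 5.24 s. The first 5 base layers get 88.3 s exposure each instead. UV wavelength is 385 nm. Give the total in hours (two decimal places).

Layer count = ceil(44.8 / 0.1) = 448.
Base layers = 5 × (88.3 + 5.24) = 467.7 s.
Normal layers: 443 × (11.4 + 5.24) → 7371.52 s.
Total = 467.7 + 7371.52 = 7839.22 s = 2.18 hours.

2.18 hours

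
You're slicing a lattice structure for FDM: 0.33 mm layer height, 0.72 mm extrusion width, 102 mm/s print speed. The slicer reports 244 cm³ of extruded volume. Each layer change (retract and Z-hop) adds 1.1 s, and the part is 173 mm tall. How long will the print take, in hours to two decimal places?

2.96 hours

Bead cross-section = 0.33 × 0.72 = 0.2376 mm².
Path length: 244000 mm³ / 0.2376 mm² → 1026936 mm.
Print-move time = 1026936 / 102, so 10068 s.
Layer count = ceil(173 / 0.33) = 525.
Non-print overhead = 525 × 1.1, so 577.5 s.
Total = 10068 + 577.5 = 10645.5 s = 2.96 hours.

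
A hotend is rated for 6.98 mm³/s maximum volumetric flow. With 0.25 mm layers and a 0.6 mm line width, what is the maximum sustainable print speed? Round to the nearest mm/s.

Bead cross-section: 0.25 × 0.6 → 0.15 mm².
Max speed = 6.98 / 0.15 = 46.53 ≈ 47 mm/s.

47 mm/s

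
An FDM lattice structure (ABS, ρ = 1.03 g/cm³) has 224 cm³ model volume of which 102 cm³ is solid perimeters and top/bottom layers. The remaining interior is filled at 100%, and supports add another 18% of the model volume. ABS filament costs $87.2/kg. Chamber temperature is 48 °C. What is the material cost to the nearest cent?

Infill region = 224 − 102, so 122 cm³.
Deposited infill = 1.00 × 122, so 122 cm³.
Support = 0.18 × 224, so 40.32 cm³.
Total printed volume = 102 + 122 + 40.32 = 264.32 cm³.
Mass = 264.32 × 1.03, so 272.2496 g.
Cost = 272.2496 g / 1000 × $87.2/kg = $23.74.

$23.74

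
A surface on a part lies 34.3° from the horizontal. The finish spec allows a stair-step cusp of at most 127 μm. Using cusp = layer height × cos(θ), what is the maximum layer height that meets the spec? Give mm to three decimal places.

0.154 mm

Layer height = cusp / cos(34.3°) = 0.127 / 0.8261 = 0.154 mm.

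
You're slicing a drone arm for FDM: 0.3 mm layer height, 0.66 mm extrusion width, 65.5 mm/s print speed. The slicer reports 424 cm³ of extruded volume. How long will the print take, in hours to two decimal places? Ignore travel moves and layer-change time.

Extrusion cross-section = 0.3 × 0.66 = 0.198 mm².
Toolpath length = 424 cm³ / 0.198 mm² = 424000 / 0.198 = 2141414.1 mm.
Extrusion time = 2141414.1 / 65.5, so 32693.3 s.
In the requested units: 32693.3 s = 9.08 hours.

9.08 hours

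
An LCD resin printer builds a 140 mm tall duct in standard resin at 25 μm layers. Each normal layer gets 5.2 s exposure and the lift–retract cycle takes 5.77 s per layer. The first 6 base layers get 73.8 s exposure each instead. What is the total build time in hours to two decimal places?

Layers = ⌈140/0.025⌉ = 5600.
Burn-in layers = 6 × (73.8 + 5.77), so 477.42 s.
Regular layers = 5594 × (5.2 + 5.77) = 61366.18 s.
Total = 477.42 + 61366.18 = 61843.6 s = 17.18 hours.

17.18 hours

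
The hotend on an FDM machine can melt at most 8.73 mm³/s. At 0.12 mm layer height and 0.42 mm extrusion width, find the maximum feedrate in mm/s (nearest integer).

Extrusion cross-section = 0.12 × 0.42, so 0.0504 mm².
Max speed = 8.73 / 0.0504 = 173.21 ≈ 173 mm/s.

173 mm/s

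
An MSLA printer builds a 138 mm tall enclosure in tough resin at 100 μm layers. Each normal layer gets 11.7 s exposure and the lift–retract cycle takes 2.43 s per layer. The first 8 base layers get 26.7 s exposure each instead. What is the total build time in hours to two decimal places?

5.45 hours

Layer count = ceil(138 / 0.1) = 1380.
Bottom layers: 8 × (26.7 + 2.43) → 233.04 s.
Remaining layers = 1372 × (11.7 + 2.43) = 19386.36 s.
Sum: 233.04 + 19386.36 = 19619.4 s → 5.45 hours.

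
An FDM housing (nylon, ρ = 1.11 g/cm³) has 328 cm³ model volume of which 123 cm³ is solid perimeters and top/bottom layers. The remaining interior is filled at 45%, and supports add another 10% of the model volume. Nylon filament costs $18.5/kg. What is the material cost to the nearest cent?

Infill region = 328 − 123, so 205 cm³.
Infill deposited = 0.45 × 205, so 92.25 cm³.
Support = 0.10 × 328, so 32.8 cm³.
Deposited volume: 123 + 92.25 + 32.8 → 248.05 cm³.
Mass = 248.05 × 1.11, so 275.3355 g.
Cost = 275.3355 g / 1000 × $18.5/kg = $5.09.

$5.09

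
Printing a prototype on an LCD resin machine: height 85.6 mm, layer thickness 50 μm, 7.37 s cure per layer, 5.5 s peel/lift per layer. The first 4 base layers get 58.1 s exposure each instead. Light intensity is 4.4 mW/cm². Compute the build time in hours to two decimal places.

Layer count = ceil(85.6 / 0.05) = 1712.
Burn-in layers: 4 × (58.1 + 5.5) → 254.4 s.
Remaining layers: 1708 × (7.37 + 5.5) → 21981.96 s.
Total = 254.4 + 21981.96 = 22236.36 s = 6.18 hours.

6.18 hours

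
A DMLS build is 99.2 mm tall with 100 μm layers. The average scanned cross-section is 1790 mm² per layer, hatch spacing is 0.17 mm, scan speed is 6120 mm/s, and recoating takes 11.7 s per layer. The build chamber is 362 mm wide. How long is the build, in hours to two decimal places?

Layers = ⌈99.2/0.1⌉ = 992.
Per-layer scan distance = 1790 / 0.17 = 10529.4 mm.
Per-layer scan time = 10529.4 / 6120 = 1.7205 s.
Time per layer: 1.7205 + 11.7 → 13.4205 s.
Build time = 992 × 13.4205 = 13313.136 s = 3.70 hours.

3.70 hours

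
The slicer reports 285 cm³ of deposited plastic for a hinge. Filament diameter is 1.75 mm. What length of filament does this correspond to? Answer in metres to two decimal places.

Filament cross-section = π × (1.75/2)² = 2.4053 mm².
Length = 285 cm³ / 2.4053 mm² = 285000 / 2.4053 = 118488.34 mm = 118.49 m.

118.49 m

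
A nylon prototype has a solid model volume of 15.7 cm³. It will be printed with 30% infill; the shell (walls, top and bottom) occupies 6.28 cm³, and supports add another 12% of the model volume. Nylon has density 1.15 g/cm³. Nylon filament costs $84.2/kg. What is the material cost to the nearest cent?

$1.06

Interior volume = 15.7 − 6.28, so 9.42 cm³.
Infill volume = 0.30 × 9.42, so 2.826 cm³.
Support: 0.12 × 15.7 → 1.884 cm³.
Deposited volume = 6.28 + 2.826 + 1.884 = 10.99 cm³.
Mass: 10.99 × 1.15 → 12.6385 g.
At $84.2/kg: 12.6385/1000 × 84.2 = $1.06.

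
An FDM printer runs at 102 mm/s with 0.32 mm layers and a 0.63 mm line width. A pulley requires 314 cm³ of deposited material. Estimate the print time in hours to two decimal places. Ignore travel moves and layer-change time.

4.24 hours

Extrusion cross-section: 0.32 × 0.63 → 0.2016 mm².
Toolpath length = 314 cm³ / 0.2016 mm² = 314000 / 0.2016 = 1557539.7 mm.
Extrusion time: 1557539.7 / 102 → 15270 s.
That's 15270 s → 4.24 hours.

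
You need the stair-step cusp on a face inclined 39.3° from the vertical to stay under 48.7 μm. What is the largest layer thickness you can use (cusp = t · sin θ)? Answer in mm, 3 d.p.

0.077 mm

sin(39.3°) = 0.6334; t_max = 0.0487/0.6334 = 0.077 mm.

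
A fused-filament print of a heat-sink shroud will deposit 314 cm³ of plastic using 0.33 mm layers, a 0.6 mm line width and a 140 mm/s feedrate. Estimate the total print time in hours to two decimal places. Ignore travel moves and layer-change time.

Line area: 0.33 × 0.6 → 0.198 mm².
Toolpath length = 314 cm³ / 0.198 mm² = 314000 / 0.198 = 1585858.6 mm.
Time extruding = 1585858.6 / 140, so 11327.6 s.
Converting: 11327.6 s = 3.15 hours.

3.15 hours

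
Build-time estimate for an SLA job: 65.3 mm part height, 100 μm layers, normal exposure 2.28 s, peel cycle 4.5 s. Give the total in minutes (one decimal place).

Layers = ⌈65.3/0.1⌉ = 653.
Each layer takes = 2.28 + 4.5 = 6.78 s.
Build time: 653 × 6.78 s = 4427.34 s, i.e. 73.8 minutes.

73.8 minutes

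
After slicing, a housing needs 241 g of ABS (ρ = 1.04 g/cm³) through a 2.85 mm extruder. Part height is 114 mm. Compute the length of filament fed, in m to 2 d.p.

Volume = 241 g / 1.04 g·cm⁻³ = 231.7308 cm³ = 231730.8 mm³.
A = π r² = π × 1.425² = 6.3794 mm².
Length = 231730.8 / 6.3794 = 36324.86 mm = 36.32 m.

36.32 m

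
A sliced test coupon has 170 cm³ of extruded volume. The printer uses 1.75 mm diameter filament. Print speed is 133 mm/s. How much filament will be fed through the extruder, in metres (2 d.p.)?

70.68 m

Cross-section of 1.75 mm filament: π·(1.75/2)² = 2.4053 mm².
L = 170000 mm³ / 2.4053 mm² = 70677.25 mm, i.e. 70.68 m.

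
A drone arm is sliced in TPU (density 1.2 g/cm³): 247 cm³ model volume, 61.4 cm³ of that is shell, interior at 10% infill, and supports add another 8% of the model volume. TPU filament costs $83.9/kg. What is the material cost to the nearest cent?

Volume inside the shell = 247 − 61.4 = 185.6 cm³.
Infill volume = 0.10 × 185.6 = 18.56 cm³.
Support: 0.08 × 247 → 19.76 cm³.
Total printed volume = 61.4 + 18.56 + 19.76 = 99.72 cm³.
Mass = 99.72 × 1.2 = 119.664 g.
Cost = 119.664 g / 1000 × $83.9/kg = $10.04.

$10.04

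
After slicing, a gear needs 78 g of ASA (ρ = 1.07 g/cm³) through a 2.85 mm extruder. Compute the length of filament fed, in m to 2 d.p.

11.43 m

Volume = 78 g / 1.07 g·cm⁻³ = 72.8972 cm³ = 72897.2 mm³.
Filament cross-section = π × (2.85/2)² = 6.3794 mm².
Length = 72897.2 / 6.3794 = 11426.97 mm = 11.43 m.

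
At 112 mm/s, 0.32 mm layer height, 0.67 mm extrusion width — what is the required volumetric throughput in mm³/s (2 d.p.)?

A: 0.32 × 0.67 → 0.2144 mm².
Volumetric flow = 112 × 0.2144 = 24.01 mm³/s.

24.01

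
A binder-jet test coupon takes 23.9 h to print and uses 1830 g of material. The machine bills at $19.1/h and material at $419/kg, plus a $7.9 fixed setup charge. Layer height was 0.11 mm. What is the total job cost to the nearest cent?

Machine-time cost = 19.1 × 23.9, so $456.49.
Material charge: 419 × 1830/1000 → $766.77.
Total = 456.49 + 766.77 + 7.9 = $1231.16.

$1231.16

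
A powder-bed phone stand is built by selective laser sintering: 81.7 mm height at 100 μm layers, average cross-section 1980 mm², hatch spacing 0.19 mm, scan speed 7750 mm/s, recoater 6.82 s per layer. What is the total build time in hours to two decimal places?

Layers = ⌈81.7/0.1⌉ = 817.
Per-layer scan distance = 1980 / 0.19 = 10421.1 mm.
Per-layer scan time = 10421.1 / 7750 = 1.3447 s.
Layer cycle = 1.3447 + 6.82 = 8.1647 s.
817 layers × 8.1647 s/layer = 6670.5599 s, i.e. 1.85 hours.

1.85 hours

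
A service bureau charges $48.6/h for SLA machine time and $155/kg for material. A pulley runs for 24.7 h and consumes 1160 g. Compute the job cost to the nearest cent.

Time charge: 48.6 × 24.7 → $1200.42.
Material charge = 155 × 1160/1000, so $179.80.
Job cost: 1200.42 + 179.80 = $1380.22.

$1380.22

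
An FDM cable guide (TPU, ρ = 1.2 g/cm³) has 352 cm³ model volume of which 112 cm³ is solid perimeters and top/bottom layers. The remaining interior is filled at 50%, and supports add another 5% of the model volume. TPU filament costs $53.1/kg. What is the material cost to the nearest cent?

Interior volume = 352 − 112 = 240 cm³.
Infill volume: 0.50 × 240 → 120 cm³.
Support: 0.05 × 352 → 17.6 cm³.
Total printed volume = 112 + 120 + 17.6, so 249.6 cm³.
Mass: 249.6 × 1.2 → 299.52 g.
Cost = 299.52 g / 1000 × $53.1/kg = $15.90.

$15.90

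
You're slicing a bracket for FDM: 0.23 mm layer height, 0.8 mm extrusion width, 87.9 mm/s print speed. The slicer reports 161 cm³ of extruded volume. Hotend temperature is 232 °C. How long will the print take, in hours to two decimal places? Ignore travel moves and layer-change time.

Extrusion cross-section = 0.23 × 0.8, so 0.184 mm².
Total extruded path = 161000/0.184 = 875000 mm.
Extrusion time = 875000 / 87.9 = 9954.5 s.
Converting: 9954.5 s = 2.77 hours.

2.77 hours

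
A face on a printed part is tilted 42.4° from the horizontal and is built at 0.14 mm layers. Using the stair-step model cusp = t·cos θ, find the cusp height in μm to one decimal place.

103.4 μm

cos(42.4°) = 0.7385, so cusp = 0.14 × 0.7385 = 0.10339 mm → 103.4 μm.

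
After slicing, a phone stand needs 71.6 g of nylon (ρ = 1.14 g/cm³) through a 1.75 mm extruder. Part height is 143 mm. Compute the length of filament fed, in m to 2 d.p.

Volume = 71.6 g / 1.14 g·cm⁻³ = 62.807 cm³ = 62807 mm³.
Filament cross-section = π × (1.75/2)² = 2.4053 mm².
Length = 62807 / 2.4053 = 26111.92 mm = 26.11 m.

26.11 m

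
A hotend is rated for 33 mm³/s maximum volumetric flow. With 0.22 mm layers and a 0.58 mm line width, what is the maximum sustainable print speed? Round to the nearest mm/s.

259 mm/s

Extrusion cross-section = 0.22 × 0.58 = 0.1276 mm².
v_max = Q/A = 33/0.1276 = 258.62 mm/s → 259 mm/s.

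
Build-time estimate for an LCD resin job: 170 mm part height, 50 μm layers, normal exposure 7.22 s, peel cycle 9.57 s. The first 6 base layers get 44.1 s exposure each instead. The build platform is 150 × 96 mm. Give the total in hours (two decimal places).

Layer count = ceil(170 / 0.05) = 3400.
Base layers = 6 × (44.1 + 9.57), so 322.02 s.
Remaining layers = 3394 × (7.22 + 9.57), so 56985.26 s.
Total = 322.02 + 56985.26 = 57307.28 s = 15.92 hours.

15.92 hours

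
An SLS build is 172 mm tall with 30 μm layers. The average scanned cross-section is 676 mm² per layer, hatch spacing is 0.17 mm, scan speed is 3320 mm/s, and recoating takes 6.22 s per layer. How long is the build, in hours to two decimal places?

11.81 hours

Layer count = ceil(172 / 0.03) = 5734.
Scan path per layer: 676 / 0.17 → 3976.5 mm.
Per-layer scan time = 3976.5 / 3320, so 1.1977 s.
Time per layer = 1.1977 + 6.22 = 7.4177 s.
5734 layers × 7.4177 s/layer = 42533.0918 s, i.e. 11.81 hours.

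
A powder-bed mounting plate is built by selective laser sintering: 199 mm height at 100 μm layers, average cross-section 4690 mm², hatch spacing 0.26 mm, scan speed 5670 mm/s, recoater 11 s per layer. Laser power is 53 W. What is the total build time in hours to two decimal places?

7.84 hours

Layer count = ceil(199 / 0.1) = 1990.
Per-layer scan distance = 4690 / 0.26 = 18038.5 mm.
Scan time per layer = 18038.5 / 5670, so 3.1814 s.
Time per layer: 3.1814 + 11 → 14.1814 s.
Total: 1990 × 14.1814 s = 28220.986 s → 7.84 hours.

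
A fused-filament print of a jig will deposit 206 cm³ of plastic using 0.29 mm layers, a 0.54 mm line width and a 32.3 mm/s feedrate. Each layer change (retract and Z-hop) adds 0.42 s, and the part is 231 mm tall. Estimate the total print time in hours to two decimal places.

11.41 hours

Line area = 0.29 × 0.54, so 0.1566 mm².
Total extruded path = 206000/0.1566 = 1315453.4 mm.
Extrusion time = 1315453.4 / 32.3, so 40726.1 s.
Layer count = ceil(231 / 0.29) = 797.
Layer-change overhead = 797 × 0.42, so 334.74 s.
Altogether 40726.1 + 334.74 = 41060.84 s, i.e. 11.41 hours.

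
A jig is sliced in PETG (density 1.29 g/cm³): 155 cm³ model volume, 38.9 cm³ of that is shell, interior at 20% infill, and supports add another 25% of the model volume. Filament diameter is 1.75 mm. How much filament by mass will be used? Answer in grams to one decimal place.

Interior volume: 155 − 38.9 → 116.1 cm³.
Infill deposited: 0.20 × 116.1 → 23.22 cm³.
Support = 0.25 × 155 = 38.75 cm³.
Deposited volume: 38.9 + 23.22 + 38.75 → 100.87 cm³.
Mass = 100.87 × 1.29 = 130.1223 g.

130.1 g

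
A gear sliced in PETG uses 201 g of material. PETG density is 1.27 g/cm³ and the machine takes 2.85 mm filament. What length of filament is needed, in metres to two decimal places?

Extruded volume: 201/1.27 = 158.2677 cm³ (158267.7 mm³).
Filament cross-section = π × (2.85/2)² = 6.3794 mm².
L = V/A = 158267.7/6.3794 = 24809.18 mm → 24.81 m.

24.81 m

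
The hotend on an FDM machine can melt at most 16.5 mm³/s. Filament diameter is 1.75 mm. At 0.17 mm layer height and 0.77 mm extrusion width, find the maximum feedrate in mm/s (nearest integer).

Bead cross-section = 0.17 × 0.77 = 0.1309 mm².
v_max = Q/A = 16.5/0.1309 = 126.05 mm/s → 126 mm/s.

126 mm/s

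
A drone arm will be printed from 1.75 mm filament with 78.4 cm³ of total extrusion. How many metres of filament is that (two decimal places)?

32.59 m

Filament cross-section = π × (1.75/2)² = 2.4053 mm².
L = 78400 mm³ / 2.4053 mm² = 32594.69 mm, i.e. 32.59 m.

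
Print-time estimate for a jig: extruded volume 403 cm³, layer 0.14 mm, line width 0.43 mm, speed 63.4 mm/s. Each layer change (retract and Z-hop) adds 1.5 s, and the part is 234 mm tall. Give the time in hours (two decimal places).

Line area: 0.14 × 0.43 → 0.0602 mm².
Total extruded path = 403000/0.0602 = 6694352.2 mm.
Print-move time: 6694352.2 / 63.4 → 105589.2 s.
Layers = ⌈234/0.14⌉ = 1672.
Non-print overhead = 1672 × 1.5, so 2508 s.
Total = 105589.2 + 2508 = 108097.2 s = 30.03 hours.

30.03 hours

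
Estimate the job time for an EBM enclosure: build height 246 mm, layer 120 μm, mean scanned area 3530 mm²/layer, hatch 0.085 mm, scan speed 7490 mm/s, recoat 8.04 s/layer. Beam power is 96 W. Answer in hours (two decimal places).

7.74 hours

Layer count = ceil(246 / 0.12) = 2050.
Hatch length per layer: 3530 / 0.085 → 41529.4 mm.
Per-layer scan time = 41529.4 / 7490 = 5.5446 s.
Time per layer = 5.5446 + 8.04, so 13.5846 s.
2050 layers × 13.5846 s/layer = 27848.43 s, i.e. 7.74 hours.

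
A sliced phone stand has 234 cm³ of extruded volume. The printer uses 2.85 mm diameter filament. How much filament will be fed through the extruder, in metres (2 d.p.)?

36.68 m

Cross-section of 2.85 mm filament: π·(2.85/2)² = 6.3794 mm².
L = 234000 mm³ / 6.3794 mm² = 36680.57 mm, i.e. 36.68 m.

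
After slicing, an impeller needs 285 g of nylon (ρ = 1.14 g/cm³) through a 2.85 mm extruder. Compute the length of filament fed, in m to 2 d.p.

Volume = 285 g / 1.14 g·cm⁻³ = 250 cm³ = 250000 mm³.
Filament cross-section = π × (2.85/2)² = 6.3794 mm².
Length = 250000 / 6.3794 = 39188.64 mm = 39.19 m.

39.19 m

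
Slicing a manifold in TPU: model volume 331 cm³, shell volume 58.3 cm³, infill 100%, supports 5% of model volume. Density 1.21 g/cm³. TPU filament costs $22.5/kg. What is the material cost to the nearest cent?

Infill region = 331 − 58.3, so 272.7 cm³.
Deposited infill = 1.00 × 272.7, so 272.7 cm³.
Support = 0.05 × 331 = 16.55 cm³.
Deposited volume = 58.3 + 272.7 + 16.55 = 347.55 cm³.
Mass = 347.55 × 1.21 = 420.5355 g.
At $22.5/kg: 420.5355/1000 × 22.5 = $9.46.

$9.46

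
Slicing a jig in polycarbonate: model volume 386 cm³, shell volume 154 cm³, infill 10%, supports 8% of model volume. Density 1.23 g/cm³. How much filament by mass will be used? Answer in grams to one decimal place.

Interior volume = 386 − 154 = 232 cm³.
Infill volume = 0.10 × 232, so 23.2 cm³.
Support = 0.08 × 386 = 30.88 cm³.
Total printed volume: 154 + 23.2 + 30.88 → 208.08 cm³.
Mass = 208.08 × 1.23, so 255.9384 g.

255.9 g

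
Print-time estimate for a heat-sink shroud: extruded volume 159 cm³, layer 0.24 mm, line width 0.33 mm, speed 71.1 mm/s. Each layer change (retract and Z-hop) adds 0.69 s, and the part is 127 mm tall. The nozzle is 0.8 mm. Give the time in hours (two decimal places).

7.94 hours

Line area = 0.24 × 0.33, so 0.0792 mm².
Toolpath length = 159 cm³ / 0.0792 mm² = 159000 / 0.0792 = 2007575.8 mm.
Print-move time = 2007575.8 / 71.1, so 28235.9 s.
Layers = ⌈127/0.24⌉ = 530.
Non-print overhead = 530 × 0.69, so 365.7 s.
Altogether 28235.9 + 365.7 = 28601.6 s, i.e. 7.94 hours.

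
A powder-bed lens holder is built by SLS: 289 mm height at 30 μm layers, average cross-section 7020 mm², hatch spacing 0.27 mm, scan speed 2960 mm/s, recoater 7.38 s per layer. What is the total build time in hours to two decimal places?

43.26 hours

Layer count = ceil(289 / 0.03) = 9634.
Per-layer scan distance = 7020 / 0.27 = 26000 mm.
Scan time per layer: 26000 / 2960 → 8.7838 s.
Per-layer time: 8.7838 + 7.38 → 16.1638 s.
Build time = 9634 × 16.1638 = 155722.0492 s = 43.26 hours.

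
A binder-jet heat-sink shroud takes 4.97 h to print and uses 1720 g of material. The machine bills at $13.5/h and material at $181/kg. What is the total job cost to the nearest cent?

Time charge = 13.5 × 4.97 = $67.095.
Material charge = 181 × 1720/1000, so $311.32.
Total = 67.095 + 311.32 = 378.415 ≈ $378.42.

$378.42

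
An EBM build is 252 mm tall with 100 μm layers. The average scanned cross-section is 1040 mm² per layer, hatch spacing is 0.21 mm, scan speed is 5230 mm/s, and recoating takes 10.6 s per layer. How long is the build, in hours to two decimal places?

Layers = ⌈252/0.1⌉ = 2520.
Per-layer scan distance: 1040 / 0.21 → 4952.4 mm.
Per-layer scan time = 4952.4 / 5230 = 0.9469 s.
Time per layer: 0.9469 + 10.6 → 11.5469 s.
2520 layers × 11.5469 s/layer = 29098.188 s, i.e. 8.08 hours.

8.08 hours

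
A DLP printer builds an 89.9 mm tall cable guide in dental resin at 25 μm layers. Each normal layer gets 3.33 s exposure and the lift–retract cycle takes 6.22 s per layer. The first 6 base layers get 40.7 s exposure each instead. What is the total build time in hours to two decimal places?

9.60 hours

Layers = ⌈89.9/0.025⌉ = 3596.
Burn-in layers: 6 × (40.7 + 6.22) → 281.52 s.
Regular layers: 3590 × (3.33 + 6.22) → 34284.5 s.
Total = 281.52 + 34284.5 = 34566.02 s = 9.60 hours.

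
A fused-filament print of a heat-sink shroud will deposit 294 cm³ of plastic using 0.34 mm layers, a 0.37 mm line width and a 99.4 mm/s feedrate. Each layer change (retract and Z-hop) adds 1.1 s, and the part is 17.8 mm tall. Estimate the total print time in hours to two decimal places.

6.55 hours

Bead cross-section: 0.34 × 0.37 → 0.1258 mm².
Toolpath length = 294 cm³ / 0.1258 mm² = 294000 / 0.1258 = 2337042.9 mm.
Extrusion time = 2337042.9 / 99.4 = 23511.5 s.
Number of layers: 17.8 / 0.34 → 53 (rounded up).
Non-print overhead = 53 × 1.1, so 58.3 s.
Altogether 23511.5 + 58.3 = 23569.8 s, i.e. 6.55 hours.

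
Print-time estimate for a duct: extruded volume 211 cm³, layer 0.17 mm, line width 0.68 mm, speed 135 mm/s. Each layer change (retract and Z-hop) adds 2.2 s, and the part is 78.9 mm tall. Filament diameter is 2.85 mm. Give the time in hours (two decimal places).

4.04 hours

Bead cross-section = 0.17 × 0.68, so 0.1156 mm².
Toolpath length = 211 cm³ / 0.1156 mm² = 211000 / 0.1156 = 1825259.5 mm.
Time extruding = 1825259.5 / 135 = 13520.4 s.
Layers = ⌈78.9/0.17⌉ = 465.
Layer-change overhead: 465 × 2.2 → 1023 s.
Total = 13520.4 + 1023 = 14543.4 s = 4.04 hours.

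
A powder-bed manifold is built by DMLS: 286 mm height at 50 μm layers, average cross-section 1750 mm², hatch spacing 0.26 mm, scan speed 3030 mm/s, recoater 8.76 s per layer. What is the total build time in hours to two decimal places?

17.45 hours

Layer count = ceil(286 / 0.05) = 5720.
Per-layer scan distance = 1750 / 0.26 = 6730.8 mm.
Scan time per layer = 6730.8 / 3030 = 2.2214 s.
Time per layer: 2.2214 + 8.76 → 10.9814 s.
5720 layers × 10.9814 s/layer = 62813.608 s, i.e. 17.45 hours.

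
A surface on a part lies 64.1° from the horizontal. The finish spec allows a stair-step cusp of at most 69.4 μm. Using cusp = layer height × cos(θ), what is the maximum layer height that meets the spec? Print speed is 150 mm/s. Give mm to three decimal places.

0.159 mm

t = h_c / cos θ = 0.0694 / 0.4368 = 0.159 mm.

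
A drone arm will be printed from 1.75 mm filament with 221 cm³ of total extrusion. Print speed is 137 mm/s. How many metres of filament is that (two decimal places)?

91.88 m

Filament cross-section = π × (1.75/2)² = 2.4053 mm².
L = 221000 mm³ / 2.4053 mm² = 91880.43 mm, i.e. 91.88 m.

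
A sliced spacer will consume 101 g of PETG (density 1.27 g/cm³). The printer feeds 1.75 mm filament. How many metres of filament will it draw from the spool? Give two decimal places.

33.06 m

Volume = 101 g / 1.27 g·cm⁻³ = 79.5276 cm³ = 79527.6 mm³.
Filament cross-section = π × (1.75/2)² = 2.4053 mm².
Length = 79527.6 / 2.4053 = 33063.48 mm = 33.06 m.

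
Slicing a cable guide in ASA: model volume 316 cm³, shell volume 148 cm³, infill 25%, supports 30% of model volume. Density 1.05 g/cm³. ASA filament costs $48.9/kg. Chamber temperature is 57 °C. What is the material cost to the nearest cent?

$14.62

Volume inside the shell = 316 − 148 = 168 cm³.
Deposited infill = 0.25 × 168, so 42 cm³.
Support = 0.30 × 316 = 94.8 cm³.
Deposited volume: 148 + 42 + 94.8 → 284.8 cm³.
Mass: 284.8 × 1.05 → 299.04 g.
Cost = 299.04 g / 1000 × $48.9/kg = $14.62.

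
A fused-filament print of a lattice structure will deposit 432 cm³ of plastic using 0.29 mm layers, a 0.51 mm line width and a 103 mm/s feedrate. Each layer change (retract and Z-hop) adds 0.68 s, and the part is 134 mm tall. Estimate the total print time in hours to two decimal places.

Bead cross-section = 0.29 × 0.51, so 0.1479 mm².
Path length: 432000 mm³ / 0.1479 mm² → 2920892.5 mm.
Print-move time = 2920892.5 / 103 = 28358.2 s.
Number of layers: 134 / 0.29 → 463 (rounded up).
Z-hop total = 463 × 0.68 = 314.84 s.
Altogether 28358.2 + 314.84 = 28673.04 s, i.e. 7.96 hours.

7.96 hours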